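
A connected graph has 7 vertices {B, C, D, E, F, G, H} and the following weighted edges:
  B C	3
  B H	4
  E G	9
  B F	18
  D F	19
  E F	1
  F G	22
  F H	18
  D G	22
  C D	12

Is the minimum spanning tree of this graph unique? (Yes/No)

Kruskal's algorithm — process edges by increasing weight (ties by edge label):
E F (1): add. Components now {B} {C} {D} {E,F} {G} {H}
B C (3): add. Components now {B,C} {D} {E,F} {G} {H}
B H (4): add. Components now {B,C,H} {D} {E,F} {G}
E G (9): add. Components now {B,C,H} {D} {E,F,G}
C D (12): add. Components now {B,C,D,H} {E,F,G}
B F (18): add. Components now {B,C,D,E,F,G,H}
Non-tree edge F H has weight 18, equal to the heaviest edge on its tree cycle — swapping gives another MST of the same weight. Not unique.

No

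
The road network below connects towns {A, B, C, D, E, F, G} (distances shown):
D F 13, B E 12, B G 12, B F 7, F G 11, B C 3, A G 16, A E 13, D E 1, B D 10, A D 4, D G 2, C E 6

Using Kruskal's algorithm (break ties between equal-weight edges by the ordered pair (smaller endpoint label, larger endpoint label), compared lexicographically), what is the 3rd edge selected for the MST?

Kruskal: consider edges lightest-first.
D E (1): add — endpoints in different components.
D G (2): add — endpoints in different components.
B C (3): add — endpoints in different components.
A D (4): add — endpoints in different components.
C E (6): add — endpoints in different components.
B F (7): add — endpoints in different components.
The 3rd edge added is B C.

B-C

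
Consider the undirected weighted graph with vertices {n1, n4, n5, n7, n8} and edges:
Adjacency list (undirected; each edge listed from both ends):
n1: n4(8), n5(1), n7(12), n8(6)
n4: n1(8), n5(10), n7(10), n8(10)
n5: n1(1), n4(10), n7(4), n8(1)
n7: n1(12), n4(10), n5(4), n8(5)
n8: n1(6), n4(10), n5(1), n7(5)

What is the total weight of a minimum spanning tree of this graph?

Prim's algorithm from n8:
Step 1: cheapest edge leaving the tree is n5–n8 (1); add n5.
Step 2: cheapest edge leaving the tree is n1–n5 (1); add n1.
Step 3: cheapest edge leaving the tree is n5–n7 (4); add n7.
Step 4: cheapest edge leaving the tree is n1–n4 (8); add n4.
MST edges: n5–n8, n1–n5, n5–n7, n1–n4; total weight 1+1+4+8 = 14.

14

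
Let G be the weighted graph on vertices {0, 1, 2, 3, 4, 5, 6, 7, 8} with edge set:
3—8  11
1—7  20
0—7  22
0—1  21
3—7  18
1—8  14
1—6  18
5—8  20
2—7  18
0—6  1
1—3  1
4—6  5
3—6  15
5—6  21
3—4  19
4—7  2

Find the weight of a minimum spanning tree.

73

Prim, starting at 3.
Step 1: cheapest edge leaving the tree is 1—3 (1); add 1.
Step 2: cheapest edge leaving the tree is 3—8 (11); add 8.
Step 3: cheapest edge leaving the tree is 3—6 (15); add 6.
Step 4: cheapest edge leaving the tree is 0—6 (1); add 0.
Step 5: cheapest edge leaving the tree is 4—6 (5); add 4.
Step 6: cheapest edge leaving the tree is 4—7 (2); add 7.
Step 7: cheapest edge leaving the tree is 2—7 (18); add 2.
Step 8: cheapest edge leaving the tree is 5—8 (20); add 5.
MST edges: 1—3, 3—8, 3—6, 0—6, 4—6, 4—7, 2—7, 5—8; total weight 1+11+15+1+5+2+18+20 = 73.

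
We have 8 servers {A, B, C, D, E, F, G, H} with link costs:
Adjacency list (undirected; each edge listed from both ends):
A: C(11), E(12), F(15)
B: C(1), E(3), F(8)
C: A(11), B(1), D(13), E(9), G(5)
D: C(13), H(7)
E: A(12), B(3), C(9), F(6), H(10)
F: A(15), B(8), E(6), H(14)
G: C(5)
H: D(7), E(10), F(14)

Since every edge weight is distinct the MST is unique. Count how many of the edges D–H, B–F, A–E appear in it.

1

Sort edges by weight, then run Kruskal:
B–C (1): add — endpoints in different components.
B–E (3): add — endpoints in different components.
C–G (5): add — endpoints in different components.
E–F (6): add — endpoints in different components.
D–H (7): add — endpoints in different components.
B–F (8): skip — B and F already connected.
C–E (9): skip — C and E already connected.
E–H (10): add — endpoints in different components.
A–C (11): add — endpoints in different components.
MST edge set: {B–C, B–E, C–G, E–F, D–H, E–H, A–C}.
Of the listed edges, {D–H} are in the MST → 1.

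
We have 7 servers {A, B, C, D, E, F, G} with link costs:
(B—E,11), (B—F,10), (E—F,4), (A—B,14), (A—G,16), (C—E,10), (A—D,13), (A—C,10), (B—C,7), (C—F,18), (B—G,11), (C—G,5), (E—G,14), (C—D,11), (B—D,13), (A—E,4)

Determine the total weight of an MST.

41

Kruskal's algorithm — process edges by increasing weight (ties by edge label):
A—E (4): add. Components now {A,E} {B} {C} {D} {F} {G}
E—F (4): add. Components now {A,E,F} {B} {C} {D} {G}
C—G (5): add. Components now {A,E,F} {B} {C,G} {D}
B—C (7): add. Components now {A,E,F} {B,C,G} {D}
A—C (10): add. Components now {A,B,C,E,F,G} {D}
B—F (10): skip — B and F already connected.
C—E (10): skip — C and E already connected.
B—E (11): skip — B and E already connected.
B—G (11): skip — B and G already connected.
C—D (11): add. Components now {A,B,C,D,E,F,G}
MST edges: A—E, E—F, C—G, B—C, A—C, C—D; total weight 4+4+5+7+10+11 = 41.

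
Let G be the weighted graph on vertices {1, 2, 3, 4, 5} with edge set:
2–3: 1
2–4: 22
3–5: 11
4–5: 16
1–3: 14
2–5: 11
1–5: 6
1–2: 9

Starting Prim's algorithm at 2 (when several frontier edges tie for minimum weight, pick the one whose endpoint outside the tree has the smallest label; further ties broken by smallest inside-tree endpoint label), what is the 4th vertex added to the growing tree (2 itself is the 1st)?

Prim's algorithm from 2:
Step 1: cheapest edge leaving the tree is 2–3 (1); add 3.
Step 2: cheapest edge leaving the tree is 1–2 (9); add 1.
Step 3: cheapest edge leaving the tree is 1–5 (6); add 5.
Step 4: cheapest edge leaving the tree is 4–5 (16); add 4.
Vertex order: 2, 3, 1, 5, 4. The 4th vertex is 5.

5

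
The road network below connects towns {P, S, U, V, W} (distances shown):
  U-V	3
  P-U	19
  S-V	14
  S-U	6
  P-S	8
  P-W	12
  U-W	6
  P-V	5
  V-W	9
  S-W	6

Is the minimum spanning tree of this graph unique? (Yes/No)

Sort edges by weight, then run Kruskal:
U-V (3): add. Components now {S} {U,V} {W} {P}
P-V (5): add. Components now {S} {P,U,V} {W}
S-U (6): add. Components now {P,S,U,V} {W}
S-W (6): add. Components now {P,S,U,V,W}
Non-tree edge U-W has weight 6, equal to the heaviest edge on its tree cycle — swapping gives another MST of the same weight. Not unique.

No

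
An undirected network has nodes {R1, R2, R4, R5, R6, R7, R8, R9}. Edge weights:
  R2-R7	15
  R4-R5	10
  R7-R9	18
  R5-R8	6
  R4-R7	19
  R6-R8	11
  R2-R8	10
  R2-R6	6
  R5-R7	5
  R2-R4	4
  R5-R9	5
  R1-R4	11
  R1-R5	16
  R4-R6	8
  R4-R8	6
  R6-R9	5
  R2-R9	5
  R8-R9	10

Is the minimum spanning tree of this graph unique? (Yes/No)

No

Sort edges by weight, then run Kruskal:
R2-R4 (4): add — endpoints in different components.
R2-R9 (5): add — endpoints in different components.
R5-R7 (5): add — endpoints in different components.
R5-R9 (5): add — endpoints in different components.
R6-R9 (5): add — endpoints in different components.
R2-R6 (6): skip — R6 and R2 already connected.
R4-R8 (6): add — endpoints in different components.
R5-R8 (6): skip — R8 and R5 already connected.
R4-R6 (8): skip — R4 and R6 already connected.
R2-R8 (10): skip — R8 and R2 already connected.
R4-R5 (10): skip — R4 and R5 already connected.
R8-R9 (10): skip — R8 and R9 already connected.
R1-R4 (11): add — endpoints in different components.
Non-tree edge R5-R8 has weight 6, equal to the heaviest edge on its tree cycle — swapping gives another MST of the same weight. Not unique.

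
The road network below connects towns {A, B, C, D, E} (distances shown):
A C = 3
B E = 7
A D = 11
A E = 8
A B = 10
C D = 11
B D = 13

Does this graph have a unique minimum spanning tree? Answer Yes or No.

No

Kruskal: consider edges lightest-first.
A C (3): add — endpoints in different components.
B E (7): add — endpoints in different components.
A E (8): add — endpoints in different components.
A B (10): skip — A and B already connected.
A D (11): add — endpoints in different components.
Non-tree edge C D has weight 11, equal to the heaviest edge on its tree cycle — swapping gives another MST of the same weight. Not unique.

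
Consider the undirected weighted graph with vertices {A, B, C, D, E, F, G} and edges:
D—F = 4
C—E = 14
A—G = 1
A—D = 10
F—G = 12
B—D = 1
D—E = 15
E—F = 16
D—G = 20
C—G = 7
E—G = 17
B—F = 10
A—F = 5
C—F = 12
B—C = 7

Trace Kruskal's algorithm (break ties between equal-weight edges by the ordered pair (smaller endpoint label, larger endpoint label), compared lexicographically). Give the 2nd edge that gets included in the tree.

Sort edges by weight, then run Kruskal:
A—G (1): add — endpoints in different components.
B—D (1): add — endpoints in different components.
D—F (4): add — endpoints in different components.
A—F (5): add — endpoints in different components.
B—C (7): add — endpoints in different components.
C—G (7): skip — C and G already connected.
A—D (10): skip — A and D already connected.
B—F (10): skip — B and F already connected.
C—F (12): skip — C and F already connected.
F—G (12): skip — F and G already connected.
C—E (14): add — endpoints in different components.
The 2nd edge added is B—D.

B-D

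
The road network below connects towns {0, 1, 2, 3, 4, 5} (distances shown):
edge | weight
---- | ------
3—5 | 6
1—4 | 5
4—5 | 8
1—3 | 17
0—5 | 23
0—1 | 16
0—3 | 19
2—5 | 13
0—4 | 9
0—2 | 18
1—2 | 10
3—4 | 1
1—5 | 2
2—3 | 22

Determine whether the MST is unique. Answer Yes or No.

Yes

Kruskal: consider edges lightest-first.
3—4 (1): add — endpoints in different components.
1—5 (2): add — endpoints in different components.
1—4 (5): add — endpoints in different components.
3—5 (6): skip — 3 and 5 already connected.
4—5 (8): skip — 4 and 5 already connected.
0—4 (9): add — endpoints in different components.
1—2 (10): add — endpoints in different components.
Every non-tree edge has weight strictly greater than the heaviest edge on the tree path between its endpoints, so the MST is unique.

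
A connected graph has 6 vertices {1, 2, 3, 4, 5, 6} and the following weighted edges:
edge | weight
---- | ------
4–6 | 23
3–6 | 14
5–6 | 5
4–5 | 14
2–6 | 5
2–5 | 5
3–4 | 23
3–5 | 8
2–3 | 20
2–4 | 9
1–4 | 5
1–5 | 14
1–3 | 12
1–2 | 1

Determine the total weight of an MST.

Prim's algorithm from 3:
Step 1: frontier [3–5 8, 1–3 12, 3–6 14, 2–3 20, 3–4 23] → take 3–5 (8); add 5.
Step 2: frontier [1–3 12, 3–6 14, 2–3 20, 3–4 23, 2–5 5, 5–6 5, 1–5 14, 4–5 14] → take 2–5 (5); add 2.
Step 3: frontier [1–2 1, 2–6 5, 2–4 9, 1–3 12, 3–6 14, 3–4 23, 5–6 5, 1–5 14, 4–5 14] → take 1–2 (1); add 1.
Step 4: frontier [1–4 5, 2–6 5, 2–4 9, 3–6 14, 3–4 23, 5–6 5, 4–5 14] → take 1–4 (5); add 4.
Step 5: frontier [2–6 5, 3–6 14, 4–6 23, 5–6 5] → take 2–6 (5); add 6.
MST edges: 3–5, 2–5, 1–2, 1–4, 2–6; total weight 8+5+1+5+5 = 24.

24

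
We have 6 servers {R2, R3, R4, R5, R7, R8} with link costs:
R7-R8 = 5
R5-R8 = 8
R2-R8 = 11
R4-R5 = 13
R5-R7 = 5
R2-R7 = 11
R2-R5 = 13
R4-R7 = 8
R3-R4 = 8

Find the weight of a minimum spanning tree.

Prim, starting at R4.
Step 1: frontier [R3-R4 8, R4-R7 8, R4-R5 13] → take R3-R4 (8); add R3.
Step 2: frontier [R4-R7 8, R4-R5 13] → take R4-R7 (8); add R7.
Step 3: frontier [R4-R5 13, R5-R7 5, R7-R8 5, R2-R7 11] → take R5-R7 (5); add R5.
Step 4: frontier [R5-R8 8, R2-R5 13, R7-R8 5, R2-R7 11] → take R7-R8 (5); add R8.
Step 5: frontier [R2-R5 13, R2-R7 11, R2-R8 11] → take R2-R7 (11); add R2.
MST edges: R3-R4, R4-R7, R5-R7, R7-R8, R2-R7; total weight 8+8+5+5+11 = 37.

37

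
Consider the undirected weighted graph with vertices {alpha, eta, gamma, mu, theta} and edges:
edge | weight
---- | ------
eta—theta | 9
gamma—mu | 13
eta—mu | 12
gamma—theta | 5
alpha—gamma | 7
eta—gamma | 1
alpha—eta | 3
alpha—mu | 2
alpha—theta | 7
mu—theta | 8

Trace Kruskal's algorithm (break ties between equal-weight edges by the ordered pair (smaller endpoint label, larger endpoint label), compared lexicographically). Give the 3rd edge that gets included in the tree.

Sort edges by weight, then run Kruskal:
eta—gamma (1): add — endpoints in different components.
alpha—mu (2): add — endpoints in different components.
alpha—eta (3): add — endpoints in different components.
gamma—theta (5): add — endpoints in different components.
The 3rd edge added is alpha—eta.

alpha-eta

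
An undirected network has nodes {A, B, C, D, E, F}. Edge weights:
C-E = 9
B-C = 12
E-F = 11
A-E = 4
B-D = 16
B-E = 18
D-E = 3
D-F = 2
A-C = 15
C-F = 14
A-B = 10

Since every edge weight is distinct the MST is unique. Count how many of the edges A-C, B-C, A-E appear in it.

Sort edges by weight, then run Kruskal:
D-F (2): add. Components now {A} {B} {C} {D,F} {E}
D-E (3): add. Components now {A} {B} {C} {D,E,F}
A-E (4): add. Components now {A,D,E,F} {B} {C}
C-E (9): add. Components now {A,C,D,E,F} {B}
A-B (10): add. Components now {A,B,C,D,E,F}
MST edge set: {D-F, D-E, A-E, C-E, A-B}.
Of the listed edges, {A-E} are in the MST → 1.

1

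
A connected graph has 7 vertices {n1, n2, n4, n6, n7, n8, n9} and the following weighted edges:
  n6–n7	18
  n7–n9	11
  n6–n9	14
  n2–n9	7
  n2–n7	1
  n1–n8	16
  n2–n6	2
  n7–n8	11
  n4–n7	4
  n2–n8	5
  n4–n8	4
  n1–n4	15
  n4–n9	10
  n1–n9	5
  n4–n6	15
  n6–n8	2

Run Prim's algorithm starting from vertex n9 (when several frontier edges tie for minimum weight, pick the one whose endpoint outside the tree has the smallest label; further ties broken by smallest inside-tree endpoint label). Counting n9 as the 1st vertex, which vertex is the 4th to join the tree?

n7

Prim's algorithm from n9:
Step 1: cheapest edge leaving the tree is n1–n9 (5); add n1.
Step 2: cheapest edge leaving the tree is n2–n9 (7); add n2.
Step 3: cheapest edge leaving the tree is n2–n7 (1); add n7.
Step 4: cheapest edge leaving the tree is n2–n6 (2); add n6.
Step 5: cheapest edge leaving the tree is n6–n8 (2); add n8.
Step 6: cheapest edge leaving the tree is n4–n7 (4); add n4.
Vertex order: n9, n1, n2, n7, n6, n8, n4. The 4th vertex is n7.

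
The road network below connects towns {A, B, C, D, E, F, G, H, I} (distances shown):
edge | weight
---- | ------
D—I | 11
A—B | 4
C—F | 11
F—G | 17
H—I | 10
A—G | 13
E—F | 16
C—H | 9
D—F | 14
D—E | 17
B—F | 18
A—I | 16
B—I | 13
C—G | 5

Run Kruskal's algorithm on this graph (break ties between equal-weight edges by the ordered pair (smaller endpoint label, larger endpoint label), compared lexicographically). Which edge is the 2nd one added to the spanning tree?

C-G

Sort edges by weight, then run Kruskal:
A—B (4): add — endpoints in different components.
C—G (5): add — endpoints in different components.
C—H (9): add — endpoints in different components.
H—I (10): add — endpoints in different components.
C—F (11): add — endpoints in different components.
D—I (11): add — endpoints in different components.
A—G (13): add — endpoints in different components.
B—I (13): skip — B and I already connected.
D—F (14): skip — D and F already connected.
A—I (16): skip — A and I already connected.
E—F (16): add — endpoints in different components.
The 2nd edge added is C—G.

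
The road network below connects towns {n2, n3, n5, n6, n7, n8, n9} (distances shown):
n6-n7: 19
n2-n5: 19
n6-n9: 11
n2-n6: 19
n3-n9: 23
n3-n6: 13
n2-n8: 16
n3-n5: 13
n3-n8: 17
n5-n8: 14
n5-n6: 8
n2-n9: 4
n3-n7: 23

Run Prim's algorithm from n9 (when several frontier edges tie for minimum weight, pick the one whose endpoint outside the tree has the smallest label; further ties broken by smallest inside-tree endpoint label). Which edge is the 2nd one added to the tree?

n6-n9

Prim, starting at n9.
Step 1: frontier [n2-n9 4, n6-n9 11, n3-n9 23] → take n2-n9 (4); add n2.
Step 2: frontier [n2-n8 16, n2-n5 19, n2-n6 19, n6-n9 11, n3-n9 23] → take n6-n9 (11); add n6.
Step 3: frontier [n2-n8 16, n2-n5 19, n5-n6 8, n3-n6 13, n6-n7 19, n3-n9 23] → take n5-n6 (8); add n5.
Step 4: frontier [n2-n8 16, n3-n5 13, n5-n8 14, n3-n6 13, n6-n7 19, n3-n9 23] → take n3-n5 (13); add n3.
Step 5: frontier [n2-n8 16, n3-n8 17, n3-n7 23, n5-n8 14, n6-n7 19] → take n5-n8 (14); add n8.
Step 6: frontier [n3-n7 23, n6-n7 19] → take n6-n7 (19); add n7.
The 2nd edge added is n6-n9.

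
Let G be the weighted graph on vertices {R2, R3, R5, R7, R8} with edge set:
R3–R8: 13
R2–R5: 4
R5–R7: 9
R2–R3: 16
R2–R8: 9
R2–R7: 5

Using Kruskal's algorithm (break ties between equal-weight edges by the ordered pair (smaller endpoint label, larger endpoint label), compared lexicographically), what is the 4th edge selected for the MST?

Sort edges by weight, then run Kruskal:
R2–R5 (4): add — endpoints in different components.
R2–R7 (5): add — endpoints in different components.
R2–R8 (9): add — endpoints in different components.
R5–R7 (9): skip — R5 and R7 already connected.
R3–R8 (13): add — endpoints in different components.
The 4th edge added is R3–R8.

R3-R8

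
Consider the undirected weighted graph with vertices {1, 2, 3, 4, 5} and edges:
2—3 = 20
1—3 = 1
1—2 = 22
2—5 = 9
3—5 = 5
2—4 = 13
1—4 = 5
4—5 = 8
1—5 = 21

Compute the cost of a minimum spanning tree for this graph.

Prim, starting at 3.
Step 1: cheapest edge leaving the tree is 1—3 (1); add 1.
Step 2: cheapest edge leaving the tree is 1—4 (5); add 4.
Step 3: cheapest edge leaving the tree is 3—5 (5); add 5.
Step 4: cheapest edge leaving the tree is 2—5 (9); add 2.
MST edges: 1—3, 1—4, 3—5, 2—5; total weight 1+5+5+9 = 20.

20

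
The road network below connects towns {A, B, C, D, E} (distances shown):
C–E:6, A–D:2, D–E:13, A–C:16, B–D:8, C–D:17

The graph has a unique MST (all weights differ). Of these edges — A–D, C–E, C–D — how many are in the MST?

Kruskal: consider edges lightest-first.
A–D (2): add. Components now {A,D} {B} {C} {E}
C–E (6): add. Components now {A,D} {B} {C,E}
B–D (8): add. Components now {A,B,D} {C,E}
D–E (13): add. Components now {A,B,C,D,E}
MST edge set: {A–D, C–E, B–D, D–E}.
Of the listed edges, {A–D, C–E} are in the MST → 2.

2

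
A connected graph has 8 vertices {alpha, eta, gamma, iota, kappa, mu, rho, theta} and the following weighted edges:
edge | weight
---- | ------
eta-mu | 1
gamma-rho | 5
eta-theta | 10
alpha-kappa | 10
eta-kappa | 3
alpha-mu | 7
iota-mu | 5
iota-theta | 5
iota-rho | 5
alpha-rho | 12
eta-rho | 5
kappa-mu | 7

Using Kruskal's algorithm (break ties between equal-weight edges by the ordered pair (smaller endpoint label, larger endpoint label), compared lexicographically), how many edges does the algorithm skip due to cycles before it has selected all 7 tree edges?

1

Kruskal's algorithm — process edges by increasing weight (ties by edge label):
eta-mu (1): add — endpoints in different components.
eta-kappa (3): add — endpoints in different components.
eta-rho (5): add — endpoints in different components.
gamma-rho (5): add — endpoints in different components.
iota-mu (5): add — endpoints in different components.
iota-rho (5): skip — iota and rho already connected.
iota-theta (5): add — endpoints in different components.
alpha-mu (7): add — endpoints in different components.
Edges rejected before the tree was complete: 1.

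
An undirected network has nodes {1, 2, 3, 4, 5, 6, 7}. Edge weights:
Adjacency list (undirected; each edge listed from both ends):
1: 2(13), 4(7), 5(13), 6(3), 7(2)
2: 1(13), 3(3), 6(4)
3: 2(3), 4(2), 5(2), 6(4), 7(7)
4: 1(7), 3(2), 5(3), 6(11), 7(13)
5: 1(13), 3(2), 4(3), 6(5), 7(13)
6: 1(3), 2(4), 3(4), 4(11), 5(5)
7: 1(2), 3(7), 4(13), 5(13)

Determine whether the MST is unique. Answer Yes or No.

Kruskal's algorithm — process edges by increasing weight (ties by edge label):
1–7 (2): add — endpoints in different components.
3–4 (2): add — endpoints in different components.
3–5 (2): add — endpoints in different components.
1–6 (3): add — endpoints in different components.
2–3 (3): add — endpoints in different components.
4–5 (3): skip — 4 and 5 already connected.
2–6 (4): add — endpoints in different components.
Non-tree edge 3–6 has weight 4, equal to the heaviest edge on its tree cycle — swapping gives another MST of the same weight. Not unique.

No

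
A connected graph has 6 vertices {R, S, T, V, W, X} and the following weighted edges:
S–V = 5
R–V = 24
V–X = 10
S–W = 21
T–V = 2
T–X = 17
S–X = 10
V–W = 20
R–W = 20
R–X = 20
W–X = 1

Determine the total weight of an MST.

Kruskal's algorithm — process edges by increasing weight (ties by edge label):
W–X (1): add — endpoints in different components.
T–V (2): add — endpoints in different components.
S–V (5): add — endpoints in different components.
S–X (10): add — endpoints in different components.
V–X (10): skip — V and X already connected.
T–X (17): skip — X and T already connected.
R–W (20): add — endpoints in different components.
MST edges: W–X, T–V, S–V, S–X, R–W; total weight 1+2+5+10+20 = 38.

38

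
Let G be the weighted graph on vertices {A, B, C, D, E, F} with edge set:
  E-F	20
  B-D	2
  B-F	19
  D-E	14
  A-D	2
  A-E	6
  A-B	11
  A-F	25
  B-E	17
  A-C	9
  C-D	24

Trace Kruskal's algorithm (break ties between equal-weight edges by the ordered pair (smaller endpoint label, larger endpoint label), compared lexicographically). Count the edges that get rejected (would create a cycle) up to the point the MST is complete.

Sort edges by weight, then run Kruskal:
A-D (2): add. Components now {A,D} {B} {C} {E} {F}
B-D (2): add. Components now {A,B,D} {C} {E} {F}
A-E (6): add. Components now {A,B,D,E} {C} {F}
A-C (9): add. Components now {A,B,C,D,E} {F}
A-B (11): skip — A and B already connected.
D-E (14): skip — D and E already connected.
B-E (17): skip — B and E already connected.
B-F (19): add. Components now {A,B,C,D,E,F}
Edges rejected before the tree was complete: 3.

3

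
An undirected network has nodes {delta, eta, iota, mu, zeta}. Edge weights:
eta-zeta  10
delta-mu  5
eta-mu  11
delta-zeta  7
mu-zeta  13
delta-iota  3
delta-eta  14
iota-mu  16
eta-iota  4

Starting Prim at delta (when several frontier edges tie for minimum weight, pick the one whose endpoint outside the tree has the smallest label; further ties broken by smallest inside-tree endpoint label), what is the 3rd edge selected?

delta-mu

Prim's algorithm from delta:
Step 1: frontier [delta-iota 3, delta-mu 5, delta-zeta 7, delta-eta 14] → take delta-iota (3); add iota.
Step 2: frontier [delta-mu 5, delta-zeta 7, delta-eta 14, eta-iota 4, iota-mu 16] → take eta-iota (4); add eta.
Step 3: frontier [delta-mu 5, delta-zeta 7, eta-zeta 10, eta-mu 11, iota-mu 16] → take delta-mu (5); add mu.
Step 4: frontier [delta-zeta 7, eta-zeta 10, mu-zeta 13] → take delta-zeta (7); add zeta.
The 3rd edge added is delta-mu.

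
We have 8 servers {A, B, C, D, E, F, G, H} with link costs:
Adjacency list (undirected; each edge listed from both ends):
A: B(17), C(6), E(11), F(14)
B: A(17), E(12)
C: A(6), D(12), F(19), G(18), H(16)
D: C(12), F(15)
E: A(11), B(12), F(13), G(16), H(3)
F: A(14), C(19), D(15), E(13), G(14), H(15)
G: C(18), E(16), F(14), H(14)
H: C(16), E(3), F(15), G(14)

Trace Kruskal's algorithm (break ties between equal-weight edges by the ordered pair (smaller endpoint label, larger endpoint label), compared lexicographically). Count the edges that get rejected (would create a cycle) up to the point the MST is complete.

Sort edges by weight, then run Kruskal:
E—H (3): add — endpoints in different components.
A—C (6): add — endpoints in different components.
A—E (11): add — endpoints in different components.
B—E (12): add — endpoints in different components.
C—D (12): add — endpoints in different components.
E—F (13): add — endpoints in different components.
A—F (14): skip — A and F already connected.
F—G (14): add — endpoints in different components.
Edges rejected before the tree was complete: 1.

1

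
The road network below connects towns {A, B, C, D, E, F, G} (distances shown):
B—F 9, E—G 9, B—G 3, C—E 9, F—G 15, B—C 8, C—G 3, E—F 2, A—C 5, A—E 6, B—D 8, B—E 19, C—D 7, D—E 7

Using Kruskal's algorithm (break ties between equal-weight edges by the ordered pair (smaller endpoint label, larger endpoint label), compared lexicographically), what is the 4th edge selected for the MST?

Kruskal's algorithm — process edges by increasing weight (ties by edge label):
E—F (2): add. Components now {A} {B} {C} {D} {E,F} {G}
B—G (3): add. Components now {A} {B,G} {C} {D} {E,F}
C—G (3): add. Components now {A} {B,C,G} {D} {E,F}
A—C (5): add. Components now {A,B,C,G} {D} {E,F}
A—E (6): add. Components now {A,B,C,E,F,G} {D}
C—D (7): add. Components now {A,B,C,D,E,F,G}
The 4th edge added is A—C.

A-C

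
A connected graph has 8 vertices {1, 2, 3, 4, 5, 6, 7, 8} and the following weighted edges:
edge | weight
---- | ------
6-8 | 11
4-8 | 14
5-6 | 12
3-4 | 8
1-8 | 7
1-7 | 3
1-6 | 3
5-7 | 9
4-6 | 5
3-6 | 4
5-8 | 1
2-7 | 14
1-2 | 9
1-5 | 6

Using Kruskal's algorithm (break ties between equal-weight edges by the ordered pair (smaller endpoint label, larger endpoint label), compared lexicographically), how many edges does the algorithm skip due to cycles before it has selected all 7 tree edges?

2

Sort edges by weight, then run Kruskal:
5-8 (1): add — endpoints in different components.
1-6 (3): add — endpoints in different components.
1-7 (3): add — endpoints in different components.
3-6 (4): add — endpoints in different components.
4-6 (5): add — endpoints in different components.
1-5 (6): add — endpoints in different components.
1-8 (7): skip — 1 and 8 already connected.
3-4 (8): skip — 3 and 4 already connected.
1-2 (9): add — endpoints in different components.
Edges rejected before the tree was complete: 2.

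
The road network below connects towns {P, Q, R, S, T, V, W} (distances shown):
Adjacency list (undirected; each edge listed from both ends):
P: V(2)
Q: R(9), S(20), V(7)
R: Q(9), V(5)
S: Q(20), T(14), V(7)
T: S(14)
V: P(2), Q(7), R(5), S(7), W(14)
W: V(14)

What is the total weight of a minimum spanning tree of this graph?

49

Prim's algorithm from W:
Step 1: cheapest edge leaving the tree is V—W (14); add V.
Step 2: cheapest edge leaving the tree is P—V (2); add P.
Step 3: cheapest edge leaving the tree is R—V (5); add R.
Step 4: cheapest edge leaving the tree is Q—V (7); add Q.
Step 5: cheapest edge leaving the tree is S—V (7); add S.
Step 6: cheapest edge leaving the tree is S—T (14); add T.
MST edges: V—W, P—V, R—V, Q—V, S—V, S—T; total weight 14+2+5+7+7+14 = 49.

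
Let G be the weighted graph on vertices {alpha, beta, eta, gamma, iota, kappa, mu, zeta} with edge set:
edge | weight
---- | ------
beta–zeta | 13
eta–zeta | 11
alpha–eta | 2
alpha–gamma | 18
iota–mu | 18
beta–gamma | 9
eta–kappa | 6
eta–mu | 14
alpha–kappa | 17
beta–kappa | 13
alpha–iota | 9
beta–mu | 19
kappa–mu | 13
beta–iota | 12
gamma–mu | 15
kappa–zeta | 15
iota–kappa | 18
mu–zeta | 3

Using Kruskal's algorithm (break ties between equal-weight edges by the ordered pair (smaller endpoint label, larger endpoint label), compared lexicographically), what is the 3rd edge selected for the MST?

eta-kappa

Kruskal's algorithm — process edges by increasing weight (ties by edge label):
alpha–eta (2): add — endpoints in different components.
mu–zeta (3): add — endpoints in different components.
eta–kappa (6): add — endpoints in different components.
alpha–iota (9): add — endpoints in different components.
beta–gamma (9): add — endpoints in different components.
eta–zeta (11): add — endpoints in different components.
beta–iota (12): add — endpoints in different components.
The 3rd edge added is eta–kappa.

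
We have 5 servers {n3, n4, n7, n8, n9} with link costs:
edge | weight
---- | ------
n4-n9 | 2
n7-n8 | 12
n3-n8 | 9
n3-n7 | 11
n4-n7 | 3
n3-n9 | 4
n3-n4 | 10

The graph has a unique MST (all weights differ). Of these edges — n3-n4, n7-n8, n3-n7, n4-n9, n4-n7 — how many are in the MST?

2

Kruskal's algorithm — process edges by increasing weight (ties by edge label):
n4-n9 (2): add — endpoints in different components.
n4-n7 (3): add — endpoints in different components.
n3-n9 (4): add — endpoints in different components.
n3-n8 (9): add — endpoints in different components.
MST edge set: {n4-n9, n4-n7, n3-n9, n3-n8}.
Of the listed edges, {n4-n9, n4-n7} are in the MST → 2.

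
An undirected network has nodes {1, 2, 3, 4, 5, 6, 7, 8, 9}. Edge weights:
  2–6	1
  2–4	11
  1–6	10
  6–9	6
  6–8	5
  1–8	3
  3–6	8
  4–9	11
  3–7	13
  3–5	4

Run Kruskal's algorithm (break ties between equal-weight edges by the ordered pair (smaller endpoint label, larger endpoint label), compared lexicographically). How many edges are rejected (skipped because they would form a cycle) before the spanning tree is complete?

Kruskal's algorithm — process edges by increasing weight (ties by edge label):
2–6 (1): add — endpoints in different components.
1–8 (3): add — endpoints in different components.
3–5 (4): add — endpoints in different components.
6–8 (5): add — endpoints in different components.
6–9 (6): add — endpoints in different components.
3–6 (8): add — endpoints in different components.
1–6 (10): skip — 1 and 6 already connected.
2–4 (11): add — endpoints in different components.
4–9 (11): skip — 4 and 9 already connected.
3–7 (13): add — endpoints in different components.
Edges rejected before the tree was complete: 2.

2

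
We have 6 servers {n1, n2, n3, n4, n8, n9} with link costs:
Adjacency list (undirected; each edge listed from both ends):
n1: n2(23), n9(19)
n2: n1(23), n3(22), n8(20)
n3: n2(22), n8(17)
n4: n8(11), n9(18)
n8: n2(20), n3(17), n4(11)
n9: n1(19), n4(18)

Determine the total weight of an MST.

Prim, starting at n8.
Step 1: frontier [n4 n8 11, n3 n8 17, n2 n8 20] → take n4 n8 (11); add n4.
Step 2: frontier [n4 n9 18, n3 n8 17, n2 n8 20] → take n3 n8 (17); add n3.
Step 3: frontier [n2 n3 22, n4 n9 18, n2 n8 20] → take n4 n9 (18); add n9.
Step 4: frontier [n2 n3 22, n2 n8 20, n1 n9 19] → take n1 n9 (19); add n1.
Step 5: frontier [n1 n2 23, n2 n3 22, n2 n8 20] → take n2 n8 (20); add n2.
MST edges: n4 n8, n3 n8, n4 n9, n1 n9, n2 n8; total weight 11+17+18+19+20 = 85.

85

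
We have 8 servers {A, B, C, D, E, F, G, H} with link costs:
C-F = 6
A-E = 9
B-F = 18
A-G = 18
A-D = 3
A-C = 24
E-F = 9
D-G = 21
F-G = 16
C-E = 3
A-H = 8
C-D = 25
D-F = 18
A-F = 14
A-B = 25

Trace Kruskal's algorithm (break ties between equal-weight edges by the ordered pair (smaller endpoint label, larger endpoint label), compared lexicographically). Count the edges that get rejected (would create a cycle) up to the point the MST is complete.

3

Kruskal: consider edges lightest-first.
A-D (3): add — endpoints in different components.
C-E (3): add — endpoints in different components.
C-F (6): add — endpoints in different components.
A-H (8): add — endpoints in different components.
A-E (9): add — endpoints in different components.
E-F (9): skip — E and F already connected.
A-F (14): skip — A and F already connected.
F-G (16): add — endpoints in different components.
A-G (18): skip — A and G already connected.
B-F (18): add — endpoints in different components.
Edges rejected before the tree was complete: 3.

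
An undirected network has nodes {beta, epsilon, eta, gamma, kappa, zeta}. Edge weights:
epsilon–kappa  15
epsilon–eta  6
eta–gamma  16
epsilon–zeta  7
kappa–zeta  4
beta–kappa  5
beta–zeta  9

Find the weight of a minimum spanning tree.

38

Kruskal's algorithm — process edges by increasing weight (ties by edge label):
kappa–zeta (4): add — endpoints in different components.
beta–kappa (5): add — endpoints in different components.
epsilon–eta (6): add — endpoints in different components.
epsilon–zeta (7): add — endpoints in different components.
beta–zeta (9): skip — zeta and beta already connected.
epsilon–kappa (15): skip — epsilon and kappa already connected.
eta–gamma (16): add — endpoints in different components.
MST edges: kappa–zeta, beta–kappa, epsilon–eta, epsilon–zeta, eta–gamma; total weight 4+5+6+7+16 = 38.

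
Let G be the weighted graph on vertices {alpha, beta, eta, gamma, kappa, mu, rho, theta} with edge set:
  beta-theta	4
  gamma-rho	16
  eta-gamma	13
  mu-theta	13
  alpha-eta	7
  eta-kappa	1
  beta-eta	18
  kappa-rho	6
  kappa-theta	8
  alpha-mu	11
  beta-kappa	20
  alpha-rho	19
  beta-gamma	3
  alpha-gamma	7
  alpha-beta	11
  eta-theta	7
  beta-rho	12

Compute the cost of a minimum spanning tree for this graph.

Prim, starting at beta.
Step 1: cheapest edge leaving the tree is beta-gamma (3); add gamma.
Step 2: cheapest edge leaving the tree is beta-theta (4); add theta.
Step 3: cheapest edge leaving the tree is alpha-gamma (7); add alpha.
Step 4: cheapest edge leaving the tree is alpha-eta (7); add eta.
Step 5: cheapest edge leaving the tree is eta-kappa (1); add kappa.
Step 6: cheapest edge leaving the tree is kappa-rho (6); add rho.
Step 7: cheapest edge leaving the tree is alpha-mu (11); add mu.
MST edges: beta-gamma, beta-theta, alpha-gamma, alpha-eta, eta-kappa, kappa-rho, alpha-mu; total weight 3+4+7+7+1+6+11 = 39.

39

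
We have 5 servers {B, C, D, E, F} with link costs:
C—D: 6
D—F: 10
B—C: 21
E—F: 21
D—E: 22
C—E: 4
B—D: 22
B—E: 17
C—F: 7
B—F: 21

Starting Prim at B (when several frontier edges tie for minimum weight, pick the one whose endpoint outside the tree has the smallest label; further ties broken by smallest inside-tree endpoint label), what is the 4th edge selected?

C-F

Prim, starting at B.
Step 1: frontier [B—E 17, B—C 21, B—F 21, B—D 22] → take B—E (17); add E.
Step 2: frontier [B—C 21, B—F 21, B—D 22, C—E 4, E—F 21, D—E 22] → take C—E (4); add C.
Step 3: frontier [B—F 21, B—D 22, C—D 6, C—F 7, E—F 21, D—E 22] → take C—D (6); add D.
Step 4: frontier [B—F 21, C—F 7, D—F 10, E—F 21] → take C—F (7); add F.
The 4th edge added is C—F.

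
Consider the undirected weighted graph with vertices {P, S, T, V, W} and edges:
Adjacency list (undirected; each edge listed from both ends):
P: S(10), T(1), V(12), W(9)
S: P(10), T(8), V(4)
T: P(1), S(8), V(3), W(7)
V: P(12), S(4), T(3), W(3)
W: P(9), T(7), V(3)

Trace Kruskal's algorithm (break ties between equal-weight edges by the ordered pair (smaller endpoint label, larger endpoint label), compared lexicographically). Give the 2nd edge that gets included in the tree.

Kruskal: consider edges lightest-first.
P T (1): add. Components now {W} {P,T} {S} {V}
T V (3): add. Components now {W} {P,T,V} {S}
V W (3): add. Components now {P,T,V,W} {S}
S V (4): add. Components now {P,S,T,V,W}
The 2nd edge added is T V.

T-V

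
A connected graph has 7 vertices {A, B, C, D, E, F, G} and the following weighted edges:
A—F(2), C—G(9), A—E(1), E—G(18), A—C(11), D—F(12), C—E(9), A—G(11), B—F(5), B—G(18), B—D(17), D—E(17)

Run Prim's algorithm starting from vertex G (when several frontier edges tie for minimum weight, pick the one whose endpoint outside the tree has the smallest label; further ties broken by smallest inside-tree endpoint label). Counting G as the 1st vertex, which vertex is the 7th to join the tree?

D

Prim, starting at G.
Step 1: cheapest edge leaving the tree is C—G (9); add C.
Step 2: cheapest edge leaving the tree is C—E (9); add E.
Step 3: cheapest edge leaving the tree is A—E (1); add A.
Step 4: cheapest edge leaving the tree is A—F (2); add F.
Step 5: cheapest edge leaving the tree is B—F (5); add B.
Step 6: cheapest edge leaving the tree is D—F (12); add D.
Vertex order: G, C, E, A, F, B, D. The 7th vertex is D.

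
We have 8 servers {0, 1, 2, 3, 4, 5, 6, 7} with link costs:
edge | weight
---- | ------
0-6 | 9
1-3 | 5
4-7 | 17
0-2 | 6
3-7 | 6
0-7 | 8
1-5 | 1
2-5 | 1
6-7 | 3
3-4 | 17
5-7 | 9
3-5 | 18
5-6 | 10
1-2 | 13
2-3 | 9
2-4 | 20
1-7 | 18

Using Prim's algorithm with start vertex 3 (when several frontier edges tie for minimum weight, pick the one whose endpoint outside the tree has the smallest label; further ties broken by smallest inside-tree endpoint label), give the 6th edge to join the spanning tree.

Prim, starting at 3.
Step 1: cheapest edge leaving the tree is 1-3 (5); add 1.
Step 2: cheapest edge leaving the tree is 1-5 (1); add 5.
Step 3: cheapest edge leaving the tree is 2-5 (1); add 2.
Step 4: cheapest edge leaving the tree is 0-2 (6); add 0.
Step 5: cheapest edge leaving the tree is 3-7 (6); add 7.
Step 6: cheapest edge leaving the tree is 6-7 (3); add 6.
Step 7: cheapest edge leaving the tree is 3-4 (17); add 4.
The 6th edge added is 6-7.

6-7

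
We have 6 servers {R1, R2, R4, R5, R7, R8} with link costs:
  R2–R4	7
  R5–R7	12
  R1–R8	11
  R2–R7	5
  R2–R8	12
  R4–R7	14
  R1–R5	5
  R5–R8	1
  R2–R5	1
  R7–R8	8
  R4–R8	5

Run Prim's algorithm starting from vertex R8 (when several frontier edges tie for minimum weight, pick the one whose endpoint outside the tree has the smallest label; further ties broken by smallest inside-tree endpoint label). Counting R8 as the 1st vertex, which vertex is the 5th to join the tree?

R4

Grow the tree from R8 using Prim:
Step 1: frontier [R5–R8 1, R4–R8 5, R7–R8 8, R1–R8 11, R2–R8 12] → take R5–R8 (1); add R5.
Step 2: frontier [R2–R5 1, R1–R5 5, R5–R7 12, R4–R8 5, R7–R8 8, R1–R8 11, R2–R8 12] → take R2–R5 (1); add R2.
Step 3: frontier [R2–R7 5, R2–R4 7, R1–R5 5, R5–R7 12, R4–R8 5, R7–R8 8, R1–R8 11] → take R1–R5 (5); add R1.
Step 4: frontier [R2–R7 5, R2–R4 7, R5–R7 12, R4–R8 5, R7–R8 8] → take R4–R8 (5); add R4.
Step 5: frontier [R2–R7 5, R4–R7 14, R5–R7 12, R7–R8 8] → take R2–R7 (5); add R7.
Vertex order: R8, R5, R2, R1, R4, R7. The 5th vertex is R4.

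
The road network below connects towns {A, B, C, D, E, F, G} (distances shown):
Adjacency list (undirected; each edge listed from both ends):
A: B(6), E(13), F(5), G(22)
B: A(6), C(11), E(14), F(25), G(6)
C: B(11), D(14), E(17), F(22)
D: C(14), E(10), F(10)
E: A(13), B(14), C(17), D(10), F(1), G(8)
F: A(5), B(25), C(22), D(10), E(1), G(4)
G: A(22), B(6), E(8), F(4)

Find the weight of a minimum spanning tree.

37

Kruskal's algorithm — process edges by increasing weight (ties by edge label):
E F (1): add — endpoints in different components.
F G (4): add — endpoints in different components.
A F (5): add — endpoints in different components.
A B (6): add — endpoints in different components.
B G (6): skip — B and G already connected.
E G (8): skip — E and G already connected.
D E (10): add — endpoints in different components.
D F (10): skip — D and F already connected.
B C (11): add — endpoints in different components.
MST edges: E F, F G, A F, A B, D E, B C; total weight 1+4+5+6+10+11 = 37.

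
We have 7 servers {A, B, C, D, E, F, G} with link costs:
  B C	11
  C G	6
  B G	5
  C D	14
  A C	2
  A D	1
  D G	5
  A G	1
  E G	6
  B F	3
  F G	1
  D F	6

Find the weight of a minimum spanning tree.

Kruskal's algorithm — process edges by increasing weight (ties by edge label):
A D (1): add. Components now {A,D} {B} {C} {E} {F} {G}
A G (1): add. Components now {A,D,G} {B} {C} {E} {F}
F G (1): add. Components now {A,D,F,G} {B} {C} {E}
A C (2): add. Components now {A,C,D,F,G} {B} {E}
B F (3): add. Components now {A,B,C,D,F,G} {E}
B G (5): skip — B and G already connected.
D G (5): skip — D and G already connected.
C G (6): skip — C and G already connected.
D F (6): skip — D and F already connected.
E G (6): add. Components now {A,B,C,D,E,F,G}
MST edges: A D, A G, F G, A C, B F, E G; total weight 1+1+1+2+3+6 = 14.

14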